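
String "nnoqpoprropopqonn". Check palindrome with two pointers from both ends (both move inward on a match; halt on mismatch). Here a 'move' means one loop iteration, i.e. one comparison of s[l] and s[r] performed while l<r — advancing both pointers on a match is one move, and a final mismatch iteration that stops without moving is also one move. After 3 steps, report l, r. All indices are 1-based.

l=4, r=14

l=1 r=17: 'n'=='n', l++,r--
l=2 r=16: 'n'=='n', l++,r--
l=3 r=15: 'o'=='o', l++,r--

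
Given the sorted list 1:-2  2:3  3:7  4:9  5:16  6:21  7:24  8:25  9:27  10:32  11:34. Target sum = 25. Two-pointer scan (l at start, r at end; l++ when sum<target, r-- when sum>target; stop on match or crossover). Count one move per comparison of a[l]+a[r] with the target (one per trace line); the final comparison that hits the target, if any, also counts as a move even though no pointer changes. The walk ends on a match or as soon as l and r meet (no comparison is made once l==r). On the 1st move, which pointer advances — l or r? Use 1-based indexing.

r

[1,11] -2+34=32 >25 → r--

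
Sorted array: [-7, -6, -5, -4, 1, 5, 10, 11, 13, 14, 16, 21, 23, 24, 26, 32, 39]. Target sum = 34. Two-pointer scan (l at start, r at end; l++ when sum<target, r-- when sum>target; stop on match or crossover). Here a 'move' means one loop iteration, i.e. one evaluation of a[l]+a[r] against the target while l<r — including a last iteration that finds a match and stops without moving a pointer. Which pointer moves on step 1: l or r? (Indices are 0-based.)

l=0 r=16: -7+39=32 <34, l++

l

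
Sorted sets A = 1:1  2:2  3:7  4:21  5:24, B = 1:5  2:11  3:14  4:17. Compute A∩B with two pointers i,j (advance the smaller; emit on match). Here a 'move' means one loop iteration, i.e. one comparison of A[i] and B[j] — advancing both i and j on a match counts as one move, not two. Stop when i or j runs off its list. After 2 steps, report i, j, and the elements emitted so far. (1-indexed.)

[i=1,j=1] 1<5 → i++
[i=2,j=1] 2<5 → i++

i=3, j=1, emitted=[]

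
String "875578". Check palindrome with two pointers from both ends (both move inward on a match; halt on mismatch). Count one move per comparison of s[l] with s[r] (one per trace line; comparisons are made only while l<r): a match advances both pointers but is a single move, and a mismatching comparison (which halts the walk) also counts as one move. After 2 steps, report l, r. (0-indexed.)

l=2, r=3

[0,5] '8'=='8' → l++,r--
[1,4] '7'=='7' → l++,r--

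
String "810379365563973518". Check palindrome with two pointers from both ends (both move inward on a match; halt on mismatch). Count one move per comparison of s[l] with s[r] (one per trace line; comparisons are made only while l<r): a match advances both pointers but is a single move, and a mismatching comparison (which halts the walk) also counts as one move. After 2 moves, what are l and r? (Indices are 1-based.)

l=3, r=16

[1,18] '8'=='8' → l++,r--
[2,17] '1'=='1' → l++,r--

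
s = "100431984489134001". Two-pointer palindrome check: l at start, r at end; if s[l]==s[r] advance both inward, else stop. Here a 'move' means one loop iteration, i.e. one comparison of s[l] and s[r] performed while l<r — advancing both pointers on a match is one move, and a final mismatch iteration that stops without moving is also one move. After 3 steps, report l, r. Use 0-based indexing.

l=3, r=14

[0,17] '1'=='1' → l++,r--
[1,16] '0'=='0' → l++,r--
[2,15] '0'=='0' → l++,r--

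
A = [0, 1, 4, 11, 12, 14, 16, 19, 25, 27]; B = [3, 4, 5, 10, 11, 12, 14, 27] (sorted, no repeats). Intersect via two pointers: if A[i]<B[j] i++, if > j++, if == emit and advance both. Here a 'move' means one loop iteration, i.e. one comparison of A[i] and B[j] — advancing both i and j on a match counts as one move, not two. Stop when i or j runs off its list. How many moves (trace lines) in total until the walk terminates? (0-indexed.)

i=0 j=0: 0<3, i++
i=1 j=0: 1<3, i++
i=2 j=0: 4>3, j++
i=2 j=1: 4==4 emit, i++,j++
i=3 j=2: 11>5, j++
i=3 j=3: 11>10, j++
i=3 j=4: 11==11 emit, i++,j++
i=4 j=5: 12==12 emit, i++,j++
i=5 j=6: 14==14 emit, i++,j++
i=6 j=7: 16<27, i++
i=7 j=7: 19<27, i++
i=8 j=7: 25<27, i++
i=9 j=7: 27==27 emit, i++,j++

13 moves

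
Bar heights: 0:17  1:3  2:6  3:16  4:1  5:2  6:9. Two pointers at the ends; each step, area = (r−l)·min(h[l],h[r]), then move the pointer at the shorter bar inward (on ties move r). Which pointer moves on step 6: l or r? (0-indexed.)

r

[0,6] min(17,9)*6=54 best=54 * → r--
[0,5] min(17,2)*5=10 best=54 → r--
[0,4] min(17,1)*4=4 best=54 → r--
[0,3] min(17,16)*3=48 best=54 → r--
[0,2] min(17,6)*2=12 best=54 → r--
[0,1] min(17,3)*1=3 best=54 → r--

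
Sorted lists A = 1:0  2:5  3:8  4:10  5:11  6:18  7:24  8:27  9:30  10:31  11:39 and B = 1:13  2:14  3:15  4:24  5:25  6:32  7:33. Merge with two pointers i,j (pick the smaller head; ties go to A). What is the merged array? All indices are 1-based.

[i=1,j=1] A[i]=0<=B[j]=13 take 0 → i++
[i=2,j=1] A[i]=5<=B[j]=13 take 5 → i++
[i=3,j=1] A[i]=8<=B[j]=13 take 8 → i++
[i=4,j=1] A[i]=10<=B[j]=13 take 10 → i++
[i=5,j=1] A[i]=11<=B[j]=13 take 11 → i++
[i=6,j=1] A[i]=18>B[j]=13 take 13 → j++
[i=6,j=2] A[i]=18>B[j]=14 take 14 → j++
[i=6,j=3] A[i]=18>B[j]=15 take 15 → j++
[i=6,j=4] A[i]=18<=B[j]=24 take 18 → i++
[i=7,j=4] A[i]=24<=B[j]=24 take 24 → i++
[i=8,j=4] A[i]=27>B[j]=24 take 24 → j++
[i=8,j=5] A[i]=27>B[j]=25 take 25 → j++
[i=8,j=6] A[i]=27<=B[j]=32 take 27 → i++
[i=9,j=6] A[i]=30<=B[j]=32 take 30 → i++
[i=10,j=6] A[i]=31<=B[j]=32 take 31 → i++
[i=11,j=6] A[i]=39>B[j]=32 take 32 → j++
[i=11,j=7] A[i]=39>B[j]=33 take 33 → j++
[i=11,j=8] B done, take A[i]=39 → i++

[0, 5, 8, 10, 11, 13, 14, 15, 18, 24, 24, 25, 27, 30, 31, 32, 33, 39]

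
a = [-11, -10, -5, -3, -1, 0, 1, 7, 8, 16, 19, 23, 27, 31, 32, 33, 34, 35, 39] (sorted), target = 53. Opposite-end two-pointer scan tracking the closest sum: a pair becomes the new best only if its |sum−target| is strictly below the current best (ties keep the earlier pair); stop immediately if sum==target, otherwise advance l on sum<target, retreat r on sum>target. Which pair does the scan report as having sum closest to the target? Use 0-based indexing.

pair (19, 34) with sum 53 (|Δ|=0)

[0,18] -11+39=28 d=25 * → l++
[1,18] -10+39=29 d=24 * → l++
[2,18] -5+39=34 d=19 * → l++
[3,18] -3+39=36 d=17 * → l++
[4,18] -1+39=38 d=15 * → l++
[5,18] 0+39=39 d=14 * → l++
[6,18] 1+39=40 d=13 * → l++
[7,18] 7+39=46 d=7 * → l++
[8,18] 8+39=47 d=6 * → l++
[9,18] 16+39=55 d=2 * → r--
[9,17] 16+35=51 d=2 → l++
[10,17] 19+35=54 d=1 * → r--
[10,16] 19+34=53 d=0 * → stop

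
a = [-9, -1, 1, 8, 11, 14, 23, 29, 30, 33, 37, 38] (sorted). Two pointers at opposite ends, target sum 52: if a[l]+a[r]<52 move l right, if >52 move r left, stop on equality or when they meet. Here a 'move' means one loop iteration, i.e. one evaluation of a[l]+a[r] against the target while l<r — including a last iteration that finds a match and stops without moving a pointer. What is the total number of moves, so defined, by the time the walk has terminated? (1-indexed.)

l=1 r=12: -9+38=29 <52, l++
l=2 r=12: -1+38=37 <52, l++
l=3 r=12: 1+38=39 <52, l++
l=4 r=12: 8+38=46 <52, l++
l=5 r=12: 11+38=49 <52, l++
l=6 r=12: 14+38=52, found

6 moves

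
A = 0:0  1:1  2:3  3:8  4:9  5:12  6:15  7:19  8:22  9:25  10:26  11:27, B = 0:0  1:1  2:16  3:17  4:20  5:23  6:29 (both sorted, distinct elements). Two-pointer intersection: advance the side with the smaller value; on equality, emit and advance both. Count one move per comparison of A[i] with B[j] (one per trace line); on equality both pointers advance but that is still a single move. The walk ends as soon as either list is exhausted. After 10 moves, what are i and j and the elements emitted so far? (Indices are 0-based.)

i=0 j=0: 0==0 emit, i++,j++
i=1 j=1: 1==1 emit, i++,j++
i=2 j=2: 3<16, i++
i=3 j=2: 8<16, i++
i=4 j=2: 9<16, i++
i=5 j=2: 12<16, i++
i=6 j=2: 15<16, i++
i=7 j=2: 19>16, j++
i=7 j=3: 19>17, j++
i=7 j=4: 19<20, i++

i=8, j=4, emitted=[0, 1]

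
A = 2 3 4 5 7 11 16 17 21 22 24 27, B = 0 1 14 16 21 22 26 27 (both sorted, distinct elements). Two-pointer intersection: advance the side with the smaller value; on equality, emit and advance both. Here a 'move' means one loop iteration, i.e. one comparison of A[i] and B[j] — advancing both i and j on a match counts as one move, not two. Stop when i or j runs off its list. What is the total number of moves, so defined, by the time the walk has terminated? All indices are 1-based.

i=1 j=1: 2>0, j++
i=1 j=2: 2>1, j++
i=1 j=3: 2<14, i++
i=2 j=3: 3<14, i++
i=3 j=3: 4<14, i++
i=4 j=3: 5<14, i++
i=5 j=3: 7<14, i++
i=6 j=3: 11<14, i++
i=7 j=3: 16>14, j++
i=7 j=4: 16==16 emit, i++,j++
i=8 j=5: 17<21, i++
i=9 j=5: 21==21 emit, i++,j++
i=10 j=6: 22==22 emit, i++,j++
i=11 j=7: 24<26, i++
i=12 j=7: 27>26, j++
i=12 j=8: 27==27 emit, i++,j++

16 moves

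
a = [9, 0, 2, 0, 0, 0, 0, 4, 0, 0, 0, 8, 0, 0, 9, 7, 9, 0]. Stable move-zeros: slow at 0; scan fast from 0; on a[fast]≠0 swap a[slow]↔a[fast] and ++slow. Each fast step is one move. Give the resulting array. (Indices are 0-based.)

[9, 2, 4, 8, 9, 7, 9, 0, 0, 0, 0, 0, 0, 0, 0, 0, 0, 0]

(s=0,f=0) a[fast]=9≠0 swap→a[0]=9 → slow++,fast++
(s=1,f=1) a[fast]=0 → fast++
(s=1,f=2) a[fast]=2≠0 swap→a[1]=2 → slow++,fast++
(s=2,f=3) a[fast]=0 → fast++
(s=2,f=4) a[fast]=0 → fast++
(s=2,f=5) a[fast]=0 → fast++
(s=2,f=6) a[fast]=0 → fast++
(s=2,f=7) a[fast]=4≠0 swap→a[2]=4 → slow++,fast++
(s=3,f=8) a[fast]=0 → fast++
(s=3,f=9) a[fast]=0 → fast++
(s=3,f=10) a[fast]=0 → fast++
(s=3,f=11) a[fast]=8≠0 swap→a[3]=8 → slow++,fast++
(s=4,f=12) a[fast]=0 → fast++
(s=4,f=13) a[fast]=0 → fast++
(s=4,f=14) a[fast]=9≠0 swap→a[4]=9 → slow++,fast++
(s=5,f=15) a[fast]=7≠0 swap→a[5]=7 → slow++,fast++
(s=6,f=16) a[fast]=9≠0 swap→a[6]=9 → slow++,fast++
(s=7,f=17) a[fast]=0 → fast++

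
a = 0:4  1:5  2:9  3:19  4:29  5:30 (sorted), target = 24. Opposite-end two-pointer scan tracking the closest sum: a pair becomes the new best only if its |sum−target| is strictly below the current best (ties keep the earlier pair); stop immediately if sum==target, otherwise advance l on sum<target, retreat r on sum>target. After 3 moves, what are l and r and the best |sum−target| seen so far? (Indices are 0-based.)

l=1, r=3, best |Δ|=1

[0,5] 4+30=34 d=10 * → r--
[0,4] 4+29=33 d=9 * → r--
[0,3] 4+19=23 d=1 * → l++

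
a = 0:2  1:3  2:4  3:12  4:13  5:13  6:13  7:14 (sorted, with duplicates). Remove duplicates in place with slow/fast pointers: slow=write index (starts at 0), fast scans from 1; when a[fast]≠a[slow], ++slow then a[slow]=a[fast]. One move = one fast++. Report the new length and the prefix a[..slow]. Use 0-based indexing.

slow=0 fast=1: a[fast]=3≠a[slow]=2 write a[1]=3, slow++,fast++
slow=1 fast=2: a[fast]=4≠a[slow]=3 write a[2]=4, slow++,fast++
slow=2 fast=3: a[fast]=12≠a[slow]=4 write a[3]=12, slow++,fast++
slow=3 fast=4: a[fast]=13≠a[slow]=12 write a[4]=13, slow++,fast++
slow=4 fast=5: a[fast]=13=a[slow] dup, fast++
slow=4 fast=6: a[fast]=13=a[slow] dup, fast++
slow=4 fast=7: a[fast]=14≠a[slow]=13 write a[5]=14, slow++,fast++

length 6; prefix = [2, 3, 4, 12, 13, 14]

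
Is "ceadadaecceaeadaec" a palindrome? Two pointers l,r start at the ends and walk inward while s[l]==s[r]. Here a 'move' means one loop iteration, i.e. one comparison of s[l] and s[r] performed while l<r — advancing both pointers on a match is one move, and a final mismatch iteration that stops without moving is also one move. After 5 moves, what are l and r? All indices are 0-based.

l=5, r=12

[0,17] 'c'=='c' → l++,r--
[1,16] 'e'=='e' → l++,r--
[2,15] 'a'=='a' → l++,r--
[3,14] 'd'=='d' → l++,r--
[4,13] 'a'=='a' → l++,r--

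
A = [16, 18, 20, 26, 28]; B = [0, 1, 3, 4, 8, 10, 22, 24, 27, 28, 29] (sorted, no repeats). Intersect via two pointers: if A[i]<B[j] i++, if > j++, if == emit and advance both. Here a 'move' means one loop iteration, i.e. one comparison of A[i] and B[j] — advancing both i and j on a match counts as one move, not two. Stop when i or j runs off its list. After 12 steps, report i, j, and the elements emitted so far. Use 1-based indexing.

i=5, j=9, emitted=[]

[i=1,j=1] 16>0 → j++
[i=1,j=2] 16>1 → j++
[i=1,j=3] 16>3 → j++
[i=1,j=4] 16>4 → j++
[i=1,j=5] 16>8 → j++
[i=1,j=6] 16>10 → j++
[i=1,j=7] 16<22 → i++
[i=2,j=7] 18<22 → i++
[i=3,j=7] 20<22 → i++
[i=4,j=7] 26>22 → j++
[i=4,j=8] 26>24 → j++
[i=4,j=9] 26<27 → i++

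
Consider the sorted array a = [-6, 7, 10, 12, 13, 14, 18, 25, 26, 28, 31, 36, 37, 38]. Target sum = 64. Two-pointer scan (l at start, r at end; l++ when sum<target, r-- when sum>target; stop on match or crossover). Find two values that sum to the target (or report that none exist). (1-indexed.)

l=1 r=14: -6+38=32 <64, l++
l=2 r=14: 7+38=45 <64, l++
l=3 r=14: 10+38=48 <64, l++
l=4 r=14: 12+38=50 <64, l++
l=5 r=14: 13+38=51 <64, l++
l=6 r=14: 14+38=52 <64, l++
l=7 r=14: 18+38=56 <64, l++
l=8 r=14: 25+38=63 <64, l++
l=9 r=14: 26+38=64, found

(26, 38)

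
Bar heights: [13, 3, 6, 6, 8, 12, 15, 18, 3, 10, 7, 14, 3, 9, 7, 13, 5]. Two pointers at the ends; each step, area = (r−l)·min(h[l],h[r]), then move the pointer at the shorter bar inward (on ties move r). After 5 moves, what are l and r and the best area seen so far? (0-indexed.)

l=0, r=11, best area=195

l=0 r=16: min(13,5)*16=80 best=80 *, r--
l=0 r=15: min(13,13)*15=195 best=195 *, r--
l=0 r=14: min(13,7)*14=98 best=195, r--
l=0 r=13: min(13,9)*13=117 best=195, r--
l=0 r=12: min(13,3)*12=36 best=195, r--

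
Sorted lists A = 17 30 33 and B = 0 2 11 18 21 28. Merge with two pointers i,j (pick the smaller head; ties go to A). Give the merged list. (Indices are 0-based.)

[0, 2, 11, 17, 18, 21, 28, 30, 33]

i=0 j=0: A[i]=17>B[j]=0 take 0, j++
i=0 j=1: A[i]=17>B[j]=2 take 2, j++
i=0 j=2: A[i]=17>B[j]=11 take 11, j++
i=0 j=3: A[i]=17<=B[j]=18 take 17, i++
i=1 j=3: A[i]=30>B[j]=18 take 18, j++
i=1 j=4: A[i]=30>B[j]=21 take 21, j++
i=1 j=5: A[i]=30>B[j]=28 take 28, j++
i=1 j=6: B done, take A[i]=30, i++
i=2 j=6: B done, take A[i]=33, i++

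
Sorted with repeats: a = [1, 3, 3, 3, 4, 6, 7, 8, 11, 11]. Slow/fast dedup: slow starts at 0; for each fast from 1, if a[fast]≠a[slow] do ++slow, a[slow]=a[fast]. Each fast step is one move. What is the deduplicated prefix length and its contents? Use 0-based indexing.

slow=0 fast=1: a[fast]=3≠a[slow]=1 write a[1]=3, slow++,fast++
slow=1 fast=2: a[fast]=3=a[slow] dup, fast++
slow=1 fast=3: a[fast]=3=a[slow] dup, fast++
slow=1 fast=4: a[fast]=4≠a[slow]=3 write a[2]=4, slow++,fast++
slow=2 fast=5: a[fast]=6≠a[slow]=4 write a[3]=6, slow++,fast++
slow=3 fast=6: a[fast]=7≠a[slow]=6 write a[4]=7, slow++,fast++
slow=4 fast=7: a[fast]=8≠a[slow]=7 write a[5]=8, slow++,fast++
slow=5 fast=8: a[fast]=11≠a[slow]=8 write a[6]=11, slow++,fast++
slow=6 fast=9: a[fast]=11=a[slow] dup, fast++

length 7; prefix = [1, 3, 4, 6, 7, 8, 11]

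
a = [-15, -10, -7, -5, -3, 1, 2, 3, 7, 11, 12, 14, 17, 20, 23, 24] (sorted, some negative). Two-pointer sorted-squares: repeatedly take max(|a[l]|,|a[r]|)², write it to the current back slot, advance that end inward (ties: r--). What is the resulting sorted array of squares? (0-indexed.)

[0,15] |-15|<=|24| out[15]=576 → r--
[0,14] |-15|<=|23| out[14]=529 → r--
[0,13] |-15|<=|20| out[13]=400 → r--
[0,12] |-15|<=|17| out[12]=289 → r--
[0,11] |-15|>|14| out[11]=225 → l++
[1,11] |-10|<=|14| out[10]=196 → r--
[1,10] |-10|<=|12| out[9]=144 → r--
[1,9] |-10|<=|11| out[8]=121 → r--
[1,8] |-10|>|7| out[7]=100 → l++
[2,8] |-7|<=|7| out[6]=49 → r--
[2,7] |-7|>|3| out[5]=49 → l++
[3,7] |-5|>|3| out[4]=25 → l++
[4,7] |-3|<=|3| out[3]=9 → r--
[4,6] |-3|>|2| out[2]=9 → l++
[5,6] |1|<=|2| out[1]=4 → r--
[5,5] |1|<=|1| out[0]=1 → r--

[1, 4, 9, 9, 25, 49, 49, 100, 121, 144, 196, 225, 289, 400, 529, 576]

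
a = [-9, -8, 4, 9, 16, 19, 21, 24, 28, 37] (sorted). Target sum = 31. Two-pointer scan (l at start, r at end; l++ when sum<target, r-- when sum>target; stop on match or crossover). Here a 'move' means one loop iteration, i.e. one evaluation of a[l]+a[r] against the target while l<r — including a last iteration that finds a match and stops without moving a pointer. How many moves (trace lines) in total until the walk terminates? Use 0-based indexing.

l=0 r=9: -9+37=28 <31, l++
l=1 r=9: -8+37=29 <31, l++
l=2 r=9: 4+37=41 >31, r--
l=2 r=8: 4+28=32 >31, r--
l=2 r=7: 4+24=28 <31, l++
l=3 r=7: 9+24=33 >31, r--
l=3 r=6: 9+21=30 <31, l++
l=4 r=6: 16+21=37 >31, r--
l=4 r=5: 16+19=35 >31, r--

9 moves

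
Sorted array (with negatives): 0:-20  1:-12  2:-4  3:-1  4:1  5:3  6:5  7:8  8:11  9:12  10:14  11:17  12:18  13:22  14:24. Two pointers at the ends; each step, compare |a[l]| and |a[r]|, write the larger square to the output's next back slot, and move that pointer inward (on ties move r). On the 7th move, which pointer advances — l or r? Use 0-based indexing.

l=0 r=14: |-20|<=|24| out[14]=576, r--
l=0 r=13: |-20|<=|22| out[13]=484, r--
l=0 r=12: |-20|>|18| out[12]=400, l++
l=1 r=12: |-12|<=|18| out[11]=324, r--
l=1 r=11: |-12|<=|17| out[10]=289, r--
l=1 r=10: |-12|<=|14| out[9]=196, r--
l=1 r=9: |-12|<=|12| out[8]=144, r--

r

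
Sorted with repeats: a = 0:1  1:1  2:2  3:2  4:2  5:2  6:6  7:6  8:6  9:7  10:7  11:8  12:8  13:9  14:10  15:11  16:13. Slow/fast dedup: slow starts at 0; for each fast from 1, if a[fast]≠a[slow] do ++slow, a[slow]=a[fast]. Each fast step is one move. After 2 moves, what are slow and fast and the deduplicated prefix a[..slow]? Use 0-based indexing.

slow=1, fast=3, prefix=[1, 2]

(s=0,f=1) a[fast]=1=a[slow] dup → fast++
(s=0,f=2) a[fast]=2≠a[slow]=1 write a[1]=2 → slow++,fast++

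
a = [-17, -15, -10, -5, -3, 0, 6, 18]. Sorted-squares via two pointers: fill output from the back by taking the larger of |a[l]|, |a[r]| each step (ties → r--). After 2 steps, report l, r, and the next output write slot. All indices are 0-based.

l=0 r=7: |-17|<=|18| out[7]=324, r--
l=0 r=6: |-17|>|6| out[6]=289, l++

l=1, r=6, next write slot=5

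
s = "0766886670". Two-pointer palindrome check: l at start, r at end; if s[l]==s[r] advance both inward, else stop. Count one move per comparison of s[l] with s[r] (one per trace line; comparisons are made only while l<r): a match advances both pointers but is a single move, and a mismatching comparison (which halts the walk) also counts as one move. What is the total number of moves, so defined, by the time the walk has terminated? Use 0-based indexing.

l=0 r=9: '0'=='0', l++,r--
l=1 r=8: '7'=='7', l++,r--
l=2 r=7: '6'=='6', l++,r--
l=3 r=6: '6'=='6', l++,r--
l=4 r=5: '8'=='8', l++,r--

5 moves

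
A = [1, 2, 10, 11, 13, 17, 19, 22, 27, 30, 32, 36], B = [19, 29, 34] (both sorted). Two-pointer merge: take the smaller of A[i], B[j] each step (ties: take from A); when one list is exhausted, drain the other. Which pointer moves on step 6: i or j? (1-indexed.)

[i=1,j=1] A[i]=1<=B[j]=19 take 1 → i++
[i=2,j=1] A[i]=2<=B[j]=19 take 2 → i++
[i=3,j=1] A[i]=10<=B[j]=19 take 10 → i++
[i=4,j=1] A[i]=11<=B[j]=19 take 11 → i++
[i=5,j=1] A[i]=13<=B[j]=19 take 13 → i++
[i=6,j=1] A[i]=17<=B[j]=19 take 17 → i++

i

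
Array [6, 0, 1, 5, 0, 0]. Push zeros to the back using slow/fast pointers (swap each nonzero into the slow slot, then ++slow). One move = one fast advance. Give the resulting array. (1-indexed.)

[6, 1, 5, 0, 0, 0]

(s=1,f=1) a[fast]=6≠0 swap→a[1]=6 → slow++,fast++
(s=2,f=2) a[fast]=0 → fast++
(s=2,f=3) a[fast]=1≠0 swap→a[2]=1 → slow++,fast++
(s=3,f=4) a[fast]=5≠0 swap→a[3]=5 → slow++,fast++
(s=4,f=5) a[fast]=0 → fast++
(s=4,f=6) a[fast]=0 → fast++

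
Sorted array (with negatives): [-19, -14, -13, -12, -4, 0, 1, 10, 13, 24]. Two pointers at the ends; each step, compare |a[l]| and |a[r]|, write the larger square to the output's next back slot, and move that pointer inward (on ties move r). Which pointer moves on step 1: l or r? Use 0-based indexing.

r

l=0 r=9: |-19|<=|24| out[9]=576, r--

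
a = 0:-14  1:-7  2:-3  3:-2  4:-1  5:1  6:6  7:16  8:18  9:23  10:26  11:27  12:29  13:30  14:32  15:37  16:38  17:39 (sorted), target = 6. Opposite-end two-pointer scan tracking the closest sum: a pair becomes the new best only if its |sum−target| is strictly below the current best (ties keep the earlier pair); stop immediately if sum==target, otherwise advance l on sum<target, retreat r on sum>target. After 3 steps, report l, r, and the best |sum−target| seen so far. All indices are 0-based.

l=0, r=14, best |Δ|=17

l=0 r=17: -14+39=25 d=19 *, r--
l=0 r=16: -14+38=24 d=18 *, r--
l=0 r=15: -14+37=23 d=17 *, r--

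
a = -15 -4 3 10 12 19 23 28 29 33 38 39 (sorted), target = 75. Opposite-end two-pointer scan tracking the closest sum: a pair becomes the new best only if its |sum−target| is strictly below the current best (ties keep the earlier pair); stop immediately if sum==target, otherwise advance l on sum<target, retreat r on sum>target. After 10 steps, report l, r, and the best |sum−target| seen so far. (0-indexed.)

l=10, r=11, best |Δ|=3

[0,11] -15+39=24 d=51 * → l++
[1,11] -4+39=35 d=40 * → l++
[2,11] 3+39=42 d=33 * → l++
[3,11] 10+39=49 d=26 * → l++
[4,11] 12+39=51 d=24 * → l++
[5,11] 19+39=58 d=17 * → l++
[6,11] 23+39=62 d=13 * → l++
[7,11] 28+39=67 d=8 * → l++
[8,11] 29+39=68 d=7 * → l++
[9,11] 33+39=72 d=3 * → l++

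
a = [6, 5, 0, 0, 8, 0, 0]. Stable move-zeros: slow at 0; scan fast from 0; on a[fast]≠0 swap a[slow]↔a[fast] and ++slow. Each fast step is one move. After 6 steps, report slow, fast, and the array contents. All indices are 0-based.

slow=3, fast=6, a=[6, 5, 8, 0, 0, 0, 0]

(s=0,f=0) a[fast]=6≠0 swap→a[0]=6 → slow++,fast++
(s=1,f=1) a[fast]=5≠0 swap→a[1]=5 → slow++,fast++
(s=2,f=2) a[fast]=0 → fast++
(s=2,f=3) a[fast]=0 → fast++
(s=2,f=4) a[fast]=8≠0 swap→a[2]=8 → slow++,fast++
(s=3,f=5) a[fast]=0 → fast++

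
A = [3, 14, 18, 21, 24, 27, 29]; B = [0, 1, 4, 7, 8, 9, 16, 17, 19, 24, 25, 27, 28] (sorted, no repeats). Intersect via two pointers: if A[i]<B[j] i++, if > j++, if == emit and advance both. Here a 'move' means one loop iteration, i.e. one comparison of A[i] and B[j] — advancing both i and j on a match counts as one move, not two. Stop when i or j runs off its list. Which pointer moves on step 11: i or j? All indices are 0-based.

i=0 j=0: 3>0, j++
i=0 j=1: 3>1, j++
i=0 j=2: 3<4, i++
i=1 j=2: 14>4, j++
i=1 j=3: 14>7, j++
i=1 j=4: 14>8, j++
i=1 j=5: 14>9, j++
i=1 j=6: 14<16, i++
i=2 j=6: 18>16, j++
i=2 j=7: 18>17, j++
i=2 j=8: 18<19, i++

i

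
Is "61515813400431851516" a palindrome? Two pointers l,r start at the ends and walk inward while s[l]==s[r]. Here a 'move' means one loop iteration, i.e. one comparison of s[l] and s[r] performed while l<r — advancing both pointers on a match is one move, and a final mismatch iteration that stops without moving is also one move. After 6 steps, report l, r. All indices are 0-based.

[0,19] '6'=='6' → l++,r--
[1,18] '1'=='1' → l++,r--
[2,17] '5'=='5' → l++,r--
[3,16] '1'=='1' → l++,r--
[4,15] '5'=='5' → l++,r--
[5,14] '8'=='8' → l++,r--

l=6, r=13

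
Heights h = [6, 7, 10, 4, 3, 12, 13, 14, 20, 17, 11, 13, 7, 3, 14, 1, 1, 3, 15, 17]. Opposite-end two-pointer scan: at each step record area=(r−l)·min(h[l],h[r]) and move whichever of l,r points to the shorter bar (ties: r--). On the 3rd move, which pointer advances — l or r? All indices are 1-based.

l

l=1 r=20: min(6,17)*19=114 best=114 *, l++
l=2 r=20: min(7,17)*18=126 best=126 *, l++
l=3 r=20: min(10,17)*17=170 best=170 *, l++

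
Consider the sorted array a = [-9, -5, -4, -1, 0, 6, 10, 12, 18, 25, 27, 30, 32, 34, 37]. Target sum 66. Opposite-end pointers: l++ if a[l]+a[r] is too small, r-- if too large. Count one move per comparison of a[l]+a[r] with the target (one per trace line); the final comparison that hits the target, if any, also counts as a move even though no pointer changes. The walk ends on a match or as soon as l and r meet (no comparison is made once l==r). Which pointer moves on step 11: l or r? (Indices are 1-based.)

l=1 r=15: -9+37=28 <66, l++
l=2 r=15: -5+37=32 <66, l++
l=3 r=15: -4+37=33 <66, l++
l=4 r=15: -1+37=36 <66, l++
l=5 r=15: 0+37=37 <66, l++
l=6 r=15: 6+37=43 <66, l++
l=7 r=15: 10+37=47 <66, l++
l=8 r=15: 12+37=49 <66, l++
l=9 r=15: 18+37=55 <66, l++
l=10 r=15: 25+37=62 <66, l++
l=11 r=15: 27+37=64 <66, l++

l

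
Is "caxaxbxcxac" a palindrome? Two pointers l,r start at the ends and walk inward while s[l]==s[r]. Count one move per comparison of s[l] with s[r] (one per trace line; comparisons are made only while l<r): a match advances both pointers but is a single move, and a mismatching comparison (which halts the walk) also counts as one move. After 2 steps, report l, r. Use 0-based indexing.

l=2, r=8

[0,10] 'c'=='c' → l++,r--
[1,9] 'a'=='a' → l++,r--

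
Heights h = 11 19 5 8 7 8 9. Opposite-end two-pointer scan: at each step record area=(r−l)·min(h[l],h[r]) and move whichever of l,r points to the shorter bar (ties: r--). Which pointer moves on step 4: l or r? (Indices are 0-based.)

[0,6] min(11,9)*6=54 best=54 * → r--
[0,5] min(11,8)*5=40 best=54 → r--
[0,4] min(11,7)*4=28 best=54 → r--
[0,3] min(11,8)*3=24 best=54 → r--

r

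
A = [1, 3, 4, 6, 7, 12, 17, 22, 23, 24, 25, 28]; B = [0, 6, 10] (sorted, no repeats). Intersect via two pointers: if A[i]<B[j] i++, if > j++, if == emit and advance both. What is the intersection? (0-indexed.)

i=0 j=0: 1>0, j++
i=0 j=1: 1<6, i++
i=1 j=1: 3<6, i++
i=2 j=1: 4<6, i++
i=3 j=1: 6==6 emit, i++,j++
i=4 j=2: 7<10, i++
i=5 j=2: 12>10, j++

intersection = [6]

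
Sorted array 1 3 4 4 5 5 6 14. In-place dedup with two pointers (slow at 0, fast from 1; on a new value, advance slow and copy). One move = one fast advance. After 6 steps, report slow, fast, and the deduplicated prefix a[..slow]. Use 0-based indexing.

slow=4, fast=7, prefix=[1, 3, 4, 5, 6]

slow=0 fast=1: a[fast]=3≠a[slow]=1 write a[1]=3, slow++,fast++
slow=1 fast=2: a[fast]=4≠a[slow]=3 write a[2]=4, slow++,fast++
slow=2 fast=3: a[fast]=4=a[slow] dup, fast++
slow=2 fast=4: a[fast]=5≠a[slow]=4 write a[3]=5, slow++,fast++
slow=3 fast=5: a[fast]=5=a[slow] dup, fast++
slow=3 fast=6: a[fast]=6≠a[slow]=5 write a[4]=6, slow++,fast++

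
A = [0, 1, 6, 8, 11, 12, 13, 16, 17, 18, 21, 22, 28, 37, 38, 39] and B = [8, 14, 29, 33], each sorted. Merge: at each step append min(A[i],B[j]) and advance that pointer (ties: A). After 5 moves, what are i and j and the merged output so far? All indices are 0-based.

i=0 j=0: A[i]=0<=B[j]=8 take 0, i++
i=1 j=0: A[i]=1<=B[j]=8 take 1, i++
i=2 j=0: A[i]=6<=B[j]=8 take 6, i++
i=3 j=0: A[i]=8<=B[j]=8 take 8, i++
i=4 j=0: A[i]=11>B[j]=8 take 8, j++

i=4, j=1, merged so far=[0, 1, 6, 8, 8]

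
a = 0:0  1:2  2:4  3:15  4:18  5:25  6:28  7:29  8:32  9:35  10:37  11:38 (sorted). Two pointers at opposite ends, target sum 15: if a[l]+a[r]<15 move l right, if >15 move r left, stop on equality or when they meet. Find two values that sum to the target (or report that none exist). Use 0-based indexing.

[0,11] 0+38=38 >15 → r--
[0,10] 0+37=37 >15 → r--
[0,9] 0+35=35 >15 → r--
[0,8] 0+32=32 >15 → r--
[0,7] 0+29=29 >15 → r--
[0,6] 0+28=28 >15 → r--
[0,5] 0+25=25 >15 → r--
[0,4] 0+18=18 >15 → r--
[0,3] 0+15=15 → found

(0, 15)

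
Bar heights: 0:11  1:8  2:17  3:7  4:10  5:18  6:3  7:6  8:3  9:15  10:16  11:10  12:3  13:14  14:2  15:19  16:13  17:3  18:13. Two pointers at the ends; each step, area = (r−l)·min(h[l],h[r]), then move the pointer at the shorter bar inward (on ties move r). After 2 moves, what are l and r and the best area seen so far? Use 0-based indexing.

l=2, r=18, best area=198

l=0 r=18: min(11,13)*18=198 best=198 *, l++
l=1 r=18: min(8,13)*17=136 best=198, l++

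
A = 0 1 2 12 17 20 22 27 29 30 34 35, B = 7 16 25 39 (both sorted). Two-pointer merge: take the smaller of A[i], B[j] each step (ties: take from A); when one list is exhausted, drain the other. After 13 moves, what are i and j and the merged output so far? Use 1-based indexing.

i=1 j=1: A[i]=0<=B[j]=7 take 0, i++
i=2 j=1: A[i]=1<=B[j]=7 take 1, i++
i=3 j=1: A[i]=2<=B[j]=7 take 2, i++
i=4 j=1: A[i]=12>B[j]=7 take 7, j++
i=4 j=2: A[i]=12<=B[j]=16 take 12, i++
i=5 j=2: A[i]=17>B[j]=16 take 16, j++
i=5 j=3: A[i]=17<=B[j]=25 take 17, i++
i=6 j=3: A[i]=20<=B[j]=25 take 20, i++
i=7 j=3: A[i]=22<=B[j]=25 take 22, i++
i=8 j=3: A[i]=27>B[j]=25 take 25, j++
i=8 j=4: A[i]=27<=B[j]=39 take 27, i++
i=9 j=4: A[i]=29<=B[j]=39 take 29, i++
i=10 j=4: A[i]=30<=B[j]=39 take 30, i++

i=11, j=4, merged so far=[0, 1, 2, 7, 12, 16, 17, 20, 22, 25, 27, 29, 30]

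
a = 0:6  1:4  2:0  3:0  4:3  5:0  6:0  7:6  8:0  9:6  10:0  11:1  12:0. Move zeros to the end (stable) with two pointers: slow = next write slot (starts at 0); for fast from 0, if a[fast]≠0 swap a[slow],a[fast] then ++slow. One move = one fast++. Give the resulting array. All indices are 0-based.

(s=0,f=0) a[fast]=6≠0 swap→a[0]=6 → slow++,fast++
(s=1,f=1) a[fast]=4≠0 swap→a[1]=4 → slow++,fast++
(s=2,f=2) a[fast]=0 → fast++
(s=2,f=3) a[fast]=0 → fast++
(s=2,f=4) a[fast]=3≠0 swap→a[2]=3 → slow++,fast++
(s=3,f=5) a[fast]=0 → fast++
(s=3,f=6) a[fast]=0 → fast++
(s=3,f=7) a[fast]=6≠0 swap→a[3]=6 → slow++,fast++
(s=4,f=8) a[fast]=0 → fast++
(s=4,f=9) a[fast]=6≠0 swap→a[4]=6 → slow++,fast++
(s=5,f=10) a[fast]=0 → fast++
(s=5,f=11) a[fast]=1≠0 swap→a[5]=1 → slow++,fast++
(s=6,f=12) a[fast]=0 → fast++

[6, 4, 3, 6, 6, 1, 0, 0, 0, 0, 0, 0, 0]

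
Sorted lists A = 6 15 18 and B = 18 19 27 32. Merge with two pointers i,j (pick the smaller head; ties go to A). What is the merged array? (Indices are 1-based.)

i=1 j=1: A[i]=6<=B[j]=18 take 6, i++
i=2 j=1: A[i]=15<=B[j]=18 take 15, i++
i=3 j=1: A[i]=18<=B[j]=18 take 18, i++
i=4 j=1: A done, take B[j]=18, j++
i=4 j=2: A done, take B[j]=19, j++
i=4 j=3: A done, take B[j]=27, j++
i=4 j=4: A done, take B[j]=32, j++

[6, 15, 18, 18, 19, 27, 32]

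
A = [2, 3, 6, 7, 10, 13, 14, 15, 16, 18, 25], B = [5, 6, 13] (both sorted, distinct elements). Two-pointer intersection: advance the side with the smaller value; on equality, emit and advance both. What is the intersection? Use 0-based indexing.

i=0 j=0: 2<5, i++
i=1 j=0: 3<5, i++
i=2 j=0: 6>5, j++
i=2 j=1: 6==6 emit, i++,j++
i=3 j=2: 7<13, i++
i=4 j=2: 10<13, i++
i=5 j=2: 13==13 emit, i++,j++

intersection = [6, 13]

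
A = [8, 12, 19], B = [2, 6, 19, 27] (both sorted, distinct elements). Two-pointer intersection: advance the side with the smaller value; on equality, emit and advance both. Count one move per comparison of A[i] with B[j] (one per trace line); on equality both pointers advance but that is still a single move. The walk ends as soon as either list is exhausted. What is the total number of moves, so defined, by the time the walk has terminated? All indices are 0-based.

[i=0,j=0] 8>2 → j++
[i=0,j=1] 8>6 → j++
[i=0,j=2] 8<19 → i++
[i=1,j=2] 12<19 → i++
[i=2,j=2] 19==19 emit → i++,j++

5 moves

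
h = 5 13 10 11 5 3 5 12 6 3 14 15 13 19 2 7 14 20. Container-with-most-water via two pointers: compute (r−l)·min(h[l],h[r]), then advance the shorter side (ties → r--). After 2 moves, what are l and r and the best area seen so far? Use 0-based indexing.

l=0 r=17: min(5,20)*17=85 best=85 *, l++
l=1 r=17: min(13,20)*16=208 best=208 *, l++

l=2, r=17, best area=208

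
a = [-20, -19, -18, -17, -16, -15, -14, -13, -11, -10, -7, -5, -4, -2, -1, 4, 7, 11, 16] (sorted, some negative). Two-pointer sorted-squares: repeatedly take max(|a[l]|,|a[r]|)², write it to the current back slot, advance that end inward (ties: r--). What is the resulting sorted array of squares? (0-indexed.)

[0,18] |-20|>|16| out[18]=400 → l++
[1,18] |-19|>|16| out[17]=361 → l++
[2,18] |-18|>|16| out[16]=324 → l++
[3,18] |-17|>|16| out[15]=289 → l++
[4,18] |-16|<=|16| out[14]=256 → r--
[4,17] |-16|>|11| out[13]=256 → l++
[5,17] |-15|>|11| out[12]=225 → l++
[6,17] |-14|>|11| out[11]=196 → l++
[7,17] |-13|>|11| out[10]=169 → l++
[8,17] |-11|<=|11| out[9]=121 → r--
[8,16] |-11|>|7| out[8]=121 → l++
[9,16] |-10|>|7| out[7]=100 → l++
[10,16] |-7|<=|7| out[6]=49 → r--
[10,15] |-7|>|4| out[5]=49 → l++
[11,15] |-5|>|4| out[4]=25 → l++
[12,15] |-4|<=|4| out[3]=16 → r--
[12,14] |-4|>|-1| out[2]=16 → l++
[13,14] |-2|>|-1| out[1]=4 → l++
[14,14] |-1|<=|-1| out[0]=1 → r--

[1, 4, 16, 16, 25, 49, 49, 100, 121, 121, 169, 196, 225, 256, 256, 289, 324, 361, 400]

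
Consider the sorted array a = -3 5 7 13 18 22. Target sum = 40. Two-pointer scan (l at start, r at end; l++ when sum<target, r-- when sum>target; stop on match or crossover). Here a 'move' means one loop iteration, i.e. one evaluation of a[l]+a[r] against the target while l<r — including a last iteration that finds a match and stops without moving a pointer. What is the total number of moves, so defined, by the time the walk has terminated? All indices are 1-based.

l=1 r=6: -3+22=19 <40, l++
l=2 r=6: 5+22=27 <40, l++
l=3 r=6: 7+22=29 <40, l++
l=4 r=6: 13+22=35 <40, l++
l=5 r=6: 18+22=40, found

5 moves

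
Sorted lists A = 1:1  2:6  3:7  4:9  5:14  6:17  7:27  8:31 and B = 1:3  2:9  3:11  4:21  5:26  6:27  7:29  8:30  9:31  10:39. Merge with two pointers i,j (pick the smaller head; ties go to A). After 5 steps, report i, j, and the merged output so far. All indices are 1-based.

i=5, j=2, merged so far=[1, 3, 6, 7, 9]

i=1 j=1: A[i]=1<=B[j]=3 take 1, i++
i=2 j=1: A[i]=6>B[j]=3 take 3, j++
i=2 j=2: A[i]=6<=B[j]=9 take 6, i++
i=3 j=2: A[i]=7<=B[j]=9 take 7, i++
i=4 j=2: A[i]=9<=B[j]=9 take 9, i++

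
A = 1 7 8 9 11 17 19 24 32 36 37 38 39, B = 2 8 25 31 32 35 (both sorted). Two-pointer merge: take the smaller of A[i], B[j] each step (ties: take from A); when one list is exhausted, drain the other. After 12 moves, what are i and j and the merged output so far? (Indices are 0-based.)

i=8, j=4, merged so far=[1, 2, 7, 8, 8, 9, 11, 17, 19, 24, 25, 31]

i=0 j=0: A[i]=1<=B[j]=2 take 1, i++
i=1 j=0: A[i]=7>B[j]=2 take 2, j++
i=1 j=1: A[i]=7<=B[j]=8 take 7, i++
i=2 j=1: A[i]=8<=B[j]=8 take 8, i++
i=3 j=1: A[i]=9>B[j]=8 take 8, j++
i=3 j=2: A[i]=9<=B[j]=25 take 9, i++
i=4 j=2: A[i]=11<=B[j]=25 take 11, i++
i=5 j=2: A[i]=17<=B[j]=25 take 17, i++
i=6 j=2: A[i]=19<=B[j]=25 take 19, i++
i=7 j=2: A[i]=24<=B[j]=25 take 24, i++
i=8 j=2: A[i]=32>B[j]=25 take 25, j++
i=8 j=3: A[i]=32>B[j]=31 take 31, j++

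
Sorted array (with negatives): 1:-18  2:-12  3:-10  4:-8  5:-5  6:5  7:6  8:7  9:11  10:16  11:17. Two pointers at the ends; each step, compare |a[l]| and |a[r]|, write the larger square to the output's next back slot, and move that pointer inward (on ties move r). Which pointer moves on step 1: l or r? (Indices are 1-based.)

[1,11] |-18|>|17| out[11]=324 → l++

l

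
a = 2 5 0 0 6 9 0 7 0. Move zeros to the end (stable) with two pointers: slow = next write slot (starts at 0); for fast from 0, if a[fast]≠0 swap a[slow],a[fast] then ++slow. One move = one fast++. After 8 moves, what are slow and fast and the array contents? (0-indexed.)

slow=0 fast=0: a[fast]=2≠0 swap→a[0]=2, slow++,fast++
slow=1 fast=1: a[fast]=5≠0 swap→a[1]=5, slow++,fast++
slow=2 fast=2: a[fast]=0, fast++
slow=2 fast=3: a[fast]=0, fast++
slow=2 fast=4: a[fast]=6≠0 swap→a[2]=6, slow++,fast++
slow=3 fast=5: a[fast]=9≠0 swap→a[3]=9, slow++,fast++
slow=4 fast=6: a[fast]=0, fast++
slow=4 fast=7: a[fast]=7≠0 swap→a[4]=7, slow++,fast++

slow=5, fast=8, a=[2, 5, 6, 9, 7, 0, 0, 0, 0]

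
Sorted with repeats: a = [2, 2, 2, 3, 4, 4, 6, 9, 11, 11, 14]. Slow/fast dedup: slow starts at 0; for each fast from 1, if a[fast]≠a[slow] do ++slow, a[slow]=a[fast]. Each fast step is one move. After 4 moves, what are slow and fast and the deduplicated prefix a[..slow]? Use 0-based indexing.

slow=2, fast=5, prefix=[2, 3, 4]

(s=0,f=1) a[fast]=2=a[slow] dup → fast++
(s=0,f=2) a[fast]=2=a[slow] dup → fast++
(s=0,f=3) a[fast]=3≠a[slow]=2 write a[1]=3 → slow++,fast++
(s=1,f=4) a[fast]=4≠a[slow]=3 write a[2]=4 → slow++,fast++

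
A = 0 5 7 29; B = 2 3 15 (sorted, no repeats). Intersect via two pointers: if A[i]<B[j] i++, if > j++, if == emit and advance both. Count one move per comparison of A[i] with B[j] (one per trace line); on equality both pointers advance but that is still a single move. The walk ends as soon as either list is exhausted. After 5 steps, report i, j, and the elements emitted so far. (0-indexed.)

i=0 j=0: 0<2, i++
i=1 j=0: 5>2, j++
i=1 j=1: 5>3, j++
i=1 j=2: 5<15, i++
i=2 j=2: 7<15, i++

i=3, j=2, emitted=[]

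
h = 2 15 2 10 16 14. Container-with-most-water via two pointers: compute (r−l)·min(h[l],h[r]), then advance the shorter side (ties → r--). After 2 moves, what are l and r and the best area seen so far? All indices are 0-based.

l=0 r=5: min(2,14)*5=10 best=10 *, l++
l=1 r=5: min(15,14)*4=56 best=56 *, r--

l=1, r=4, best area=56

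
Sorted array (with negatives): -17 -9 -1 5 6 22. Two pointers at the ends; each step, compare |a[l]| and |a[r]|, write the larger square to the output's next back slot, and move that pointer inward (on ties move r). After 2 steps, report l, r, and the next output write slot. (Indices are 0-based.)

l=1, r=4, next write slot=3

l=0 r=5: |-17|<=|22| out[5]=484, r--
l=0 r=4: |-17|>|6| out[4]=289, l++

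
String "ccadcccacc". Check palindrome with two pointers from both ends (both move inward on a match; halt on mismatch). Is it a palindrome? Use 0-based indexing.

not a palindrome (mismatch at 3,6)

l=0 r=9: 'c'=='c', l++,r--
l=1 r=8: 'c'=='c', l++,r--
l=2 r=7: 'a'=='a', l++,r--
l=3 r=6: 'd'!='c', stop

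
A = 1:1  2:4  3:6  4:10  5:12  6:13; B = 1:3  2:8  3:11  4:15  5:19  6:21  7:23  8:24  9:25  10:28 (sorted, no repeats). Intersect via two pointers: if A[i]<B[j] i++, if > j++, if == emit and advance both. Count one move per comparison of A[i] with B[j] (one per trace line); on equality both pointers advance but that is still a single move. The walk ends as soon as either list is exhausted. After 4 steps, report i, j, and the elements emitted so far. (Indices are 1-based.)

i=4, j=2, emitted=[]

i=1 j=1: 1<3, i++
i=2 j=1: 4>3, j++
i=2 j=2: 4<8, i++
i=3 j=2: 6<8, i++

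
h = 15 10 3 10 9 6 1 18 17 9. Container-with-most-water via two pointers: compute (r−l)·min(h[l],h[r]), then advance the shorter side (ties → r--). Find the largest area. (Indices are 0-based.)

l=0 r=9: min(15,9)*9=81 best=81 *, r--
l=0 r=8: min(15,17)*8=120 best=120 *, l++
l=1 r=8: min(10,17)*7=70 best=120, l++
l=2 r=8: min(3,17)*6=18 best=120, l++
l=3 r=8: min(10,17)*5=50 best=120, l++
l=4 r=8: min(9,17)*4=36 best=120, l++
l=5 r=8: min(6,17)*3=18 best=120, l++
l=6 r=8: min(1,17)*2=2 best=120, l++
l=7 r=8: min(18,17)*1=17 best=120, r--

max area = 120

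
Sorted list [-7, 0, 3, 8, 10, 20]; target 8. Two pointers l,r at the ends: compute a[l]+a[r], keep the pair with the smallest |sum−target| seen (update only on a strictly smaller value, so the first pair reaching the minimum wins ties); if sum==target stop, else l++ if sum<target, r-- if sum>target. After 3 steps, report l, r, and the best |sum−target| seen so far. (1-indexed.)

[1,6] -7+20=13 d=5 * → r--
[1,5] -7+10=3 d=5 → l++
[2,5] 0+10=10 d=2 * → r--

l=2, r=4, best |Δ|=2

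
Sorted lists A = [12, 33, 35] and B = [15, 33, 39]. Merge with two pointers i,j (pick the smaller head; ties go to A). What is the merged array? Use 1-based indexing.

[12, 15, 33, 33, 35, 39]

i=1 j=1: A[i]=12<=B[j]=15 take 12, i++
i=2 j=1: A[i]=33>B[j]=15 take 15, j++
i=2 j=2: A[i]=33<=B[j]=33 take 33, i++
i=3 j=2: A[i]=35>B[j]=33 take 33, j++
i=3 j=3: A[i]=35<=B[j]=39 take 35, i++
i=4 j=3: A done, take B[j]=39, j++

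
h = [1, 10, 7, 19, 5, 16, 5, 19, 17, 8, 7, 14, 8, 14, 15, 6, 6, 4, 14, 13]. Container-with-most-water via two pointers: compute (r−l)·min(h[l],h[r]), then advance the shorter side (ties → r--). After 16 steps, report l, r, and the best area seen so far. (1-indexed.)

l=1 r=20: min(1,13)*19=19 best=19 *, l++
l=2 r=20: min(10,13)*18=180 best=180 *, l++
l=3 r=20: min(7,13)*17=119 best=180, l++
l=4 r=20: min(19,13)*16=208 best=208 *, r--
l=4 r=19: min(19,14)*15=210 best=210 *, r--
l=4 r=18: min(19,4)*14=56 best=210, r--
l=4 r=17: min(19,6)*13=78 best=210, r--
l=4 r=16: min(19,6)*12=72 best=210, r--
l=4 r=15: min(19,15)*11=165 best=210, r--
l=4 r=14: min(19,14)*10=140 best=210, r--
l=4 r=13: min(19,8)*9=72 best=210, r--
l=4 r=12: min(19,14)*8=112 best=210, r--
l=4 r=11: min(19,7)*7=49 best=210, r--
l=4 r=10: min(19,8)*6=48 best=210, r--
l=4 r=9: min(19,17)*5=85 best=210, r--
l=4 r=8: min(19,19)*4=76 best=210, r--

l=4, r=7, best area=210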